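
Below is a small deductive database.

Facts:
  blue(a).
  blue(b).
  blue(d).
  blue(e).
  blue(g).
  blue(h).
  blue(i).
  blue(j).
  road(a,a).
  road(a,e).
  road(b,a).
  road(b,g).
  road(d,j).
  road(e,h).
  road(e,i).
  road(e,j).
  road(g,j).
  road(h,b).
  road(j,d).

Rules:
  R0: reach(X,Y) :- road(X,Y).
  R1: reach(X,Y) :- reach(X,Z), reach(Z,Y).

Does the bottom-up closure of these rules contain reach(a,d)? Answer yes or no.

round 1: derive reach(a,a) via R0 from road(a,a)
round 1: derive reach(a,e) via R0 from road(a,e)
round 1: derive reach(b,a) via R0 from road(b,a)
round 1: derive reach(b,g) via R0 from road(b,g)
round 1: derive reach(d,j) via R0 from road(d,j)
round 1: derive reach(e,h) via R0 from road(e,h)
round 1: derive reach(e,i) via R0 from road(e,i)
round 1: derive reach(e,j) via R0 from road(e,j)
round 1: derive reach(g,j) via R0 from road(g,j)
round 1: derive reach(h,b) via R0 from road(h,b)
round 1: derive reach(j,d) via R0 from road(j,d)
round 2: derive reach(a,h) via R1 from reach(a,e), reach(e,h)
round 2: derive reach(a,i) via R1 from reach(a,e), reach(e,i)
round 2: derive reach(a,j) via R1 from reach(a,e), reach(e,j)
round 2: derive reach(b,e) via R1 from reach(b,a), reach(a,e)
round 2: derive reach(b,j) via R1 from reach(b,g), reach(g,j)
round 2: derive reach(d,d) via R1 from reach(d,j), reach(j,d)
round 2: derive reach(e,b) via R1 from reach(e,h), reach(h,b)
round 2: derive reach(e,d) via R1 from reach(e,j), reach(j,d)
round 2: derive reach(g,d) via R1 from reach(g,j), reach(j,d)
round 2: derive reach(h,a) via R1 from reach(h,b), reach(b,a)
round 2: derive reach(h,g) via R1 from reach(h,b), reach(b,g)
round 2: derive reach(j,j) via R1 from reach(j,d), reach(d,j)
round 3: derive reach(a,b) via R1 from reach(a,e), reach(e,b)
round 3: derive reach(a,d) via R1 from reach(a,e), reach(e,d)
round 3: derive reach(a,g) via R1 from reach(a,h), reach(h,g)
round 3: derive reach(b,b) via R1 from reach(b,e), reach(e,b)
round 3: derive reach(b,d) via R1 from reach(b,e), reach(e,d)
round 3: derive reach(b,h) via R1 from reach(b,a), reach(a,h)
round 3: derive reach(b,i) via R1 from reach(b,a), reach(a,i)
round 3: derive reach(e,a) via R1 from reach(e,b), reach(b,a)
round 3: derive reach(e,e) via R1 from reach(e,b), reach(b,e)
round 3: derive reach(e,g) via R1 from reach(e,b), reach(b,g)
round 3: derive reach(h,d) via R1 from reach(h,g), reach(g,d)
round 3: derive reach(h,e) via R1 from reach(h,a), reach(a,e)
round 3: derive reach(h,h) via R1 from reach(h,a), reach(a,h)
round 3: derive reach(h,i) via R1 from reach(h,a), reach(a,i)
round 3: derive reach(h,j) via R1 from reach(h,a), reach(a,j)

yes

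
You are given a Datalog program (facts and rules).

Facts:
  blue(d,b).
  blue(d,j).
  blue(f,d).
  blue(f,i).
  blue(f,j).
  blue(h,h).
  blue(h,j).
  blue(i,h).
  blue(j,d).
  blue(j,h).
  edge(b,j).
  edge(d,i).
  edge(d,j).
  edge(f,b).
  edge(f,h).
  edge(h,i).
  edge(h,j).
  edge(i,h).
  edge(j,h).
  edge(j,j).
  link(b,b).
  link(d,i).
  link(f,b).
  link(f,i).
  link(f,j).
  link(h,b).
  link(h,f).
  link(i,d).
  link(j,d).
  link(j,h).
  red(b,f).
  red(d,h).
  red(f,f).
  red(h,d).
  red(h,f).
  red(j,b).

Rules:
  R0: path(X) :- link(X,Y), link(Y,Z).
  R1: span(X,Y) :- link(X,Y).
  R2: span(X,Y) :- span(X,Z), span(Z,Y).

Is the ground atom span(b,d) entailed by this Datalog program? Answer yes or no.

round 1: derive span(b,b) via R1 from link(b,b)
round 1: derive span(d,i) via R1 from link(d,i)
round 1: derive span(f,b) via R1 from link(f,b)
round 1: derive span(f,i) via R1 from link(f,i)
round 1: derive span(f,j) via R1 from link(f,j)
round 1: derive span(h,b) via R1 from link(h,b)
round 1: derive span(h,f) via R1 from link(h,f)
round 1: derive span(i,d) via R1 from link(i,d)
round 1: derive span(j,d) via R1 from link(j,d)
round 1: derive span(j,h) via R1 from link(j,h)
round 2: derive span(d,d) via R2 from span(d,i), span(i,d)
round 2: derive span(f,d) via R2 from span(f,i), span(i,d)
round 2: derive span(f,h) via R2 from span(f,j), span(j,h)
round 2: derive span(h,i) via R2 from span(h,f), span(f,i)
round 2: derive span(h,j) via R2 from span(h,f), span(f,j)
round 2: derive span(i,i) via R2 from span(i,d), span(d,i)
round 2: derive span(j,b) via R2 from span(j,h), span(h,b)
round 2: derive span(j,f) via R2 from span(j,h), span(h,f)
round 2: derive span(j,i) via R2 from span(j,d), span(d,i)
round 3: derive span(f,f) via R2 from span(f,h), span(h,f)
round 3: derive span(h,d) via R2 from span(h,f), span(f,d)
round 3: derive span(h,h) via R2 from span(h,f), span(f,h)
round 3: derive span(j,j) via R2 from span(j,f), span(f,j)

no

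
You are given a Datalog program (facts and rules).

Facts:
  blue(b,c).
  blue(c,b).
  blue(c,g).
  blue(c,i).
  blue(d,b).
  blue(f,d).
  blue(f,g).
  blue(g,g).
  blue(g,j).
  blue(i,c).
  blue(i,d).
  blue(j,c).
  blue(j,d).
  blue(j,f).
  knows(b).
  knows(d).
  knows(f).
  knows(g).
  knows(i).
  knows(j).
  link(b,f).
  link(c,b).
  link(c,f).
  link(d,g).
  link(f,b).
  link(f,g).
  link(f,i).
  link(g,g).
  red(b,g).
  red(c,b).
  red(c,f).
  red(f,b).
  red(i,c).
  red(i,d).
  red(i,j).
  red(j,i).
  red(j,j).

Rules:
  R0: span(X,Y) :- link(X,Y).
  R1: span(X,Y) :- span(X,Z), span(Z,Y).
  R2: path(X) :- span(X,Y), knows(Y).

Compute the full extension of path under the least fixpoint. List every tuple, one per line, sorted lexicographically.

path(b)
path(c)
path(d)
path(f)
path(g)

round 1: derive span(b,f) via R0 from link(b,f)
round 1: derive span(c,b) via R0 from link(c,b)
round 1: derive span(c,f) via R0 from link(c,f)
round 1: derive span(d,g) via R0 from link(d,g)
round 1: derive span(f,b) via R0 from link(f,b)
round 1: derive span(f,g) via R0 from link(f,g)
round 1: derive span(f,i) via R0 from link(f,i)
round 1: derive span(g,g) via R0 from link(g,g)
round 2: derive span(b,b) via R1 from span(b,f), span(f,b)
round 2: derive span(b,g) via R1 from span(b,f), span(f,g)
round 2: derive span(b,i) via R1 from span(b,f), span(f,i)
round 2: derive span(c,g) via R1 from span(c,f), span(f,g)
round 2: derive span(c,i) via R1 from span(c,f), span(f,i)
round 2: derive span(f,f) via R1 from span(f,b), span(b,f)
round 2: derive path(b) via R2 from span(b,f), knows(f)
round 2: derive path(c) via R2 from span(c,b), knows(b)
round 2: derive path(d) via R2 from span(d,g), knows(g)
round 2: derive path(f) via R2 from span(f,b), knows(b)
round 2: derive path(g) via R2 from span(g,g), knows(g)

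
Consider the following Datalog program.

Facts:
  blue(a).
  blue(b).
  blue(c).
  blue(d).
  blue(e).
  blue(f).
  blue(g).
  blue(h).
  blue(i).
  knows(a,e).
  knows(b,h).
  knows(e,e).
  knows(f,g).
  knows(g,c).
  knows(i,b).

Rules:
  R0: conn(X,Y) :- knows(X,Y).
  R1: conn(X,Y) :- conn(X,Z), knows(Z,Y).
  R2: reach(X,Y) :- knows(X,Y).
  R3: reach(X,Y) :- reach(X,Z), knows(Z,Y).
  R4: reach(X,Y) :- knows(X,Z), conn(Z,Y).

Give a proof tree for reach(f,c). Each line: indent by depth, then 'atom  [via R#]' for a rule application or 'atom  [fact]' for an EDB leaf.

round 1: derive conn(a,e) via R0 from knows(a,e)
round 1: derive conn(b,h) via R0 from knows(b,h)
round 1: derive conn(e,e) via R0 from knows(e,e)
round 1: derive conn(f,g) via R0 from knows(f,g)
round 1: derive conn(g,c) via R0 from knows(g,c)
round 1: derive conn(i,b) via R0 from knows(i,b)
round 1: derive reach(a,e) via R2 from knows(a,e)
round 1: derive reach(b,h) via R2 from knows(b,h)
round 1: derive reach(e,e) via R2 from knows(e,e)
round 1: derive reach(f,g) via R2 from knows(f,g)
round 1: derive reach(g,c) via R2 from knows(g,c)
round 1: derive reach(i,b) via R2 from knows(i,b)
round 2: derive conn(f,c) via R1 from conn(f,g), knows(g,c)
round 2: derive conn(i,h) via R1 from conn(i,b), knows(b,h)
round 2: derive reach(f,c) via R3 from reach(f,g), knows(g,c)
round 2: derive reach(i,h) via R3 from reach(i,b), knows(b,h)

reach(f,c)  [via R3]
  reach(f,g)  [via R2]
    knows(f,g)  [fact]
  knows(g,c)  [fact]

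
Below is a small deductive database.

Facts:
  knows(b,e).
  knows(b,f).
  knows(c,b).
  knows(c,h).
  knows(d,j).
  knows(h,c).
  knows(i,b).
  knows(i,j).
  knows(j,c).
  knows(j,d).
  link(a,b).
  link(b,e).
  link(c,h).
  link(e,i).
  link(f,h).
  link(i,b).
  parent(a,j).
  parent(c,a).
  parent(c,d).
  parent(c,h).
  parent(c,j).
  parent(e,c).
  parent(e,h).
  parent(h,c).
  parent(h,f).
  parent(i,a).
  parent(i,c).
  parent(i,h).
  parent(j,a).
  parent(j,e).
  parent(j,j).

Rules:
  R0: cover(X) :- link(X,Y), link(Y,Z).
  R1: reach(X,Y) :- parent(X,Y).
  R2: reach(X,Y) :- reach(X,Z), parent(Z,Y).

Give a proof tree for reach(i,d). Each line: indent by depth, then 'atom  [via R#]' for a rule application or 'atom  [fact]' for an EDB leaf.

round 1: derive reach(a,j) via R1 from parent(a,j)
round 1: derive reach(c,a) via R1 from parent(c,a)
round 1: derive reach(c,d) via R1 from parent(c,d)
round 1: derive reach(c,h) via R1 from parent(c,h)
round 1: derive reach(c,j) via R1 from parent(c,j)
round 1: derive reach(e,c) via R1 from parent(e,c)
round 1: derive reach(e,h) via R1 from parent(e,h)
round 1: derive reach(h,c) via R1 from parent(h,c)
round 1: derive reach(h,f) via R1 from parent(h,f)
round 1: derive reach(i,a) via R1 from parent(i,a)
round 1: derive reach(i,c) via R1 from parent(i,c)
round 1: derive reach(i,h) via R1 from parent(i,h)
round 1: derive reach(j,a) via R1 from parent(j,a)
round 1: derive reach(j,e) via R1 from parent(j,e)
round 1: derive reach(j,j) via R1 from parent(j,j)
round 2: derive reach(a,a) via R2 from reach(a,j), parent(j,a)
round 2: derive reach(a,e) via R2 from reach(a,j), parent(j,e)
round 2: derive reach(c,c) via R2 from reach(c,h), parent(h,c)
round 2: derive reach(c,e) via R2 from reach(c,j), parent(j,e)
round 2: derive reach(c,f) via R2 from reach(c,h), parent(h,f)
round 2: derive reach(e,a) via R2 from reach(e,c), parent(c,a)
round 2: derive reach(e,d) via R2 from reach(e,c), parent(c,d)
round 2: derive reach(e,f) via R2 from reach(e,h), parent(h,f)
round 2: derive reach(e,j) via R2 from reach(e,c), parent(c,j)
round 2: derive reach(h,a) via R2 from reach(h,c), parent(c,a)
round 2: derive reach(h,d) via R2 from reach(h,c), parent(c,d)
round 2: derive reach(h,h) via R2 from reach(h,c), parent(c,h)
round 2: derive reach(h,j) via R2 from reach(h,c), parent(c,j)
round 2: derive reach(i,d) via R2 from reach(i,c), parent(c,d)
round 2: derive reach(i,f) via R2 from reach(i,h), parent(h,f)
round 2: derive reach(i,j) via R2 from reach(i,a), parent(a,j)
round 2: derive reach(j,c) via R2 from reach(j,e), parent(e,c)
round 2: derive reach(j,h) via R2 from reach(j,e), parent(e,h)
round 3: derive reach(a,c) via R2 from reach(a,e), parent(e,c)
round 3: derive reach(a,h) via R2 from reach(a,e), parent(e,h)
round 3: derive reach(e,e) via R2 from reach(e,j), parent(j,e)
round 3: derive reach(h,e) via R2 from reach(h,j), parent(j,e)
round 3: derive reach(i,e) via R2 from reach(i,j), parent(j,e)
round 3: derive reach(j,d) via R2 from reach(j,c), parent(c,d)
round 3: derive reach(j,f) via R2 from reach(j,h), parent(h,f)
round 4: derive reach(a,d) via R2 from reach(a,c), parent(c,d)
round 4: derive reach(a,f) via R2 from reach(a,h), parent(h,f)

reach(i,d)  [via R2]
  reach(i,c)  [via R1]
    parent(i,c)  [fact]
  parent(c,d)  [fact]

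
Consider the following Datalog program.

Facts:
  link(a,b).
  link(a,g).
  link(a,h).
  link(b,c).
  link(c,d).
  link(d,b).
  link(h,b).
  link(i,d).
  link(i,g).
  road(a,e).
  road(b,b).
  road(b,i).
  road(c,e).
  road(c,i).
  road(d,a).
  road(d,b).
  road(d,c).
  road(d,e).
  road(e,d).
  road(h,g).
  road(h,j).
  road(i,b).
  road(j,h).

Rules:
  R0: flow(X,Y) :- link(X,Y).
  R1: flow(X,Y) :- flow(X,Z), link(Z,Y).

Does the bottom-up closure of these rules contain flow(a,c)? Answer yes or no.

yes

round 1: derive flow(a,b) via R0 from link(a,b)
round 1: derive flow(a,g) via R0 from link(a,g)
round 1: derive flow(a,h) via R0 from link(a,h)
round 1: derive flow(b,c) via R0 from link(b,c)
round 1: derive flow(c,d) via R0 from link(c,d)
round 1: derive flow(d,b) via R0 from link(d,b)
round 1: derive flow(h,b) via R0 from link(h,b)
round 1: derive flow(i,d) via R0 from link(i,d)
round 1: derive flow(i,g) via R0 from link(i,g)
round 2: derive flow(a,c) via R1 from flow(a,b), link(b,c)
round 2: derive flow(b,d) via R1 from flow(b,c), link(c,d)
round 2: derive flow(c,b) via R1 from flow(c,d), link(d,b)
round 2: derive flow(d,c) via R1 from flow(d,b), link(b,c)
round 2: derive flow(h,c) via R1 from flow(h,b), link(b,c)
round 2: derive flow(i,b) via R1 from flow(i,d), link(d,b)
round 3: derive flow(a,d) via R1 from flow(a,c), link(c,d)
round 3: derive flow(b,b) via R1 from flow(b,d), link(d,b)
round 3: derive flow(c,c) via R1 from flow(c,b), link(b,c)
round 3: derive flow(d,d) via R1 from flow(d,c), link(c,d)
round 3: derive flow(h,d) via R1 from flow(h,c), link(c,d)
round 3: derive flow(i,c) via R1 from flow(i,b), link(b,c)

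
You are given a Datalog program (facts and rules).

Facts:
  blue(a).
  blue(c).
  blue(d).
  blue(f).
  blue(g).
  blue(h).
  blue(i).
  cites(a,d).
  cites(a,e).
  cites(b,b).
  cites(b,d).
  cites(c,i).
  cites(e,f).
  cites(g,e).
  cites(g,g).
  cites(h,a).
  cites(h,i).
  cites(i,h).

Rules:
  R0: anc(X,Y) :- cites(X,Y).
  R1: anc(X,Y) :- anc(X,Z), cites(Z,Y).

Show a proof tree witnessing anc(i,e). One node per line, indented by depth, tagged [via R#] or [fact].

round 1: derive anc(a,d) via R0 from cites(a,d)
round 1: derive anc(a,e) via R0 from cites(a,e)
round 1: derive anc(b,b) via R0 from cites(b,b)
round 1: derive anc(b,d) via R0 from cites(b,d)
round 1: derive anc(c,i) via R0 from cites(c,i)
round 1: derive anc(e,f) via R0 from cites(e,f)
round 1: derive anc(g,e) via R0 from cites(g,e)
round 1: derive anc(g,g) via R0 from cites(g,g)
round 1: derive anc(h,a) via R0 from cites(h,a)
round 1: derive anc(h,i) via R0 from cites(h,i)
round 1: derive anc(i,h) via R0 from cites(i,h)
round 2: derive anc(a,f) via R1 from anc(a,e), cites(e,f)
round 2: derive anc(c,h) via R1 from anc(c,i), cites(i,h)
round 2: derive anc(g,f) via R1 from anc(g,e), cites(e,f)
round 2: derive anc(h,d) via R1 from anc(h,a), cites(a,d)
round 2: derive anc(h,e) via R1 from anc(h,a), cites(a,e)
round 2: derive anc(h,h) via R1 from anc(h,i), cites(i,h)
round 2: derive anc(i,a) via R1 from anc(i,h), cites(h,a)
round 2: derive anc(i,i) via R1 from anc(i,h), cites(h,i)
round 3: derive anc(c,a) via R1 from anc(c,h), cites(h,a)
round 3: derive anc(h,f) via R1 from anc(h,e), cites(e,f)
round 3: derive anc(i,d) via R1 from anc(i,a), cites(a,d)
round 3: derive anc(i,e) via R1 from anc(i,a), cites(a,e)
round 4: derive anc(c,d) via R1 from anc(c,a), cites(a,d)
round 4: derive anc(c,e) via R1 from anc(c,a), cites(a,e)
round 4: derive anc(i,f) via R1 from anc(i,e), cites(e,f)
round 5: derive anc(c,f) via R1 from anc(c,e), cites(e,f)

anc(i,e)  [via R1]
  anc(i,a)  [via R1]
    anc(i,h)  [via R0]
      cites(i,h)  [fact]
    cites(h,a)  [fact]
  cites(a,e)  [fact]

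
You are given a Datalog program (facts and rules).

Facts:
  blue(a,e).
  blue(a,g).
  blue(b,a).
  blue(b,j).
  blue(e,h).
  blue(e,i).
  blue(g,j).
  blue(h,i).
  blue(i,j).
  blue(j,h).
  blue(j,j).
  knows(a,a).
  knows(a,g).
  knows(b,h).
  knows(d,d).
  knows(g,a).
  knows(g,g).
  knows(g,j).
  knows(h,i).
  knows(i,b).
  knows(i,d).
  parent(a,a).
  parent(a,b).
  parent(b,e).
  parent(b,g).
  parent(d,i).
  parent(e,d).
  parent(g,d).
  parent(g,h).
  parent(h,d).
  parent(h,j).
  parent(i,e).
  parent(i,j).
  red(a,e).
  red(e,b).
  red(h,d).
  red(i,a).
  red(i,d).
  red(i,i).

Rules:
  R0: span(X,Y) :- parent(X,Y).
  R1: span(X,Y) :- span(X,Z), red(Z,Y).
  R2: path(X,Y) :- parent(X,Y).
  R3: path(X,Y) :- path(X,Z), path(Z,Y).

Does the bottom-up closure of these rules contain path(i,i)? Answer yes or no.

round 1: derive path(a,a) via R2 from parent(a,a)
round 1: derive path(a,b) via R2 from parent(a,b)
round 1: derive path(b,e) via R2 from parent(b,e)
round 1: derive path(b,g) via R2 from parent(b,g)
round 1: derive path(d,i) via R2 from parent(d,i)
round 1: derive path(e,d) via R2 from parent(e,d)
round 1: derive path(g,d) via R2 from parent(g,d)
round 1: derive path(g,h) via R2 from parent(g,h)
round 1: derive path(h,d) via R2 from parent(h,d)
round 1: derive path(h,j) via R2 from parent(h,j)
round 1: derive path(i,e) via R2 from parent(i,e)
round 1: derive path(i,j) via R2 from parent(i,j)
round 2: derive path(a,e) via R3 from path(a,b), path(b,e)
round 2: derive path(a,g) via R3 from path(a,b), path(b,g)
round 2: derive path(b,d) via R3 from path(b,e), path(e,d)
round 2: derive path(b,h) via R3 from path(b,g), path(g,h)
round 2: derive path(d,e) via R3 from path(d,i), path(i,e)
round 2: derive path(d,j) via R3 from path(d,i), path(i,j)
round 2: derive path(e,i) via R3 from path(e,d), path(d,i)
round 2: derive path(g,i) via R3 from path(g,d), path(d,i)
round 2: derive path(g,j) via R3 from path(g,h), path(h,j)
round 2: derive path(h,i) via R3 from path(h,d), path(d,i)
round 2: derive path(i,d) via R3 from path(i,e), path(e,d)
round 3: derive path(a,d) via R3 from path(a,b), path(b,d)
round 3: derive path(a,h) via R3 from path(a,b), path(b,h)
round 3: derive path(a,i) via R3 from path(a,e), path(e,i)
round 3: derive path(a,j) via R3 from path(a,g), path(g,j)
round 3: derive path(b,i) via R3 from path(b,d), path(d,i)
round 3: derive path(b,j) via R3 from path(b,d), path(d,j)
round 3: derive path(d,d) via R3 from path(d,e), path(e,d)
round 3: derive path(e,e) via R3 from path(e,d), path(d,e)
round 3: derive path(e,j) via R3 from path(e,d), path(d,j)
round 3: derive path(g,e) via R3 from path(g,d), path(d,e)
round 3: derive path(h,e) via R3 from path(h,d), path(d,e)
round 3: derive path(i,i) via R3 from path(i,d), path(d,i)

yes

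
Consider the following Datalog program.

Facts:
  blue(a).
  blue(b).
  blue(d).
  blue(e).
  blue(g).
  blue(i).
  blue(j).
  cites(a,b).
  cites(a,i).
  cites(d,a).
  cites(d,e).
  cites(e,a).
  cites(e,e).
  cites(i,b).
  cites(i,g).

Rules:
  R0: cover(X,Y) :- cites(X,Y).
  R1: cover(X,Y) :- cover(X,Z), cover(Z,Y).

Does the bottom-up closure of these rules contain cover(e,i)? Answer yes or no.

round 1: derive cover(a,b) via R0 from cites(a,b)
round 1: derive cover(a,i) via R0 from cites(a,i)
round 1: derive cover(d,a) via R0 from cites(d,a)
round 1: derive cover(d,e) via R0 from cites(d,e)
round 1: derive cover(e,a) via R0 from cites(e,a)
round 1: derive cover(e,e) via R0 from cites(e,e)
round 1: derive cover(i,b) via R0 from cites(i,b)
round 1: derive cover(i,g) via R0 from cites(i,g)
round 2: derive cover(a,g) via R1 from cover(a,i), cover(i,g)
round 2: derive cover(d,b) via R1 from cover(d,a), cover(a,b)
round 2: derive cover(d,i) via R1 from cover(d,a), cover(a,i)
round 2: derive cover(e,b) via R1 from cover(e,a), cover(a,b)
round 2: derive cover(e,i) via R1 from cover(e,a), cover(a,i)
round 3: derive cover(d,g) via R1 from cover(d,a), cover(a,g)
round 3: derive cover(e,g) via R1 from cover(e,a), cover(a,g)

yes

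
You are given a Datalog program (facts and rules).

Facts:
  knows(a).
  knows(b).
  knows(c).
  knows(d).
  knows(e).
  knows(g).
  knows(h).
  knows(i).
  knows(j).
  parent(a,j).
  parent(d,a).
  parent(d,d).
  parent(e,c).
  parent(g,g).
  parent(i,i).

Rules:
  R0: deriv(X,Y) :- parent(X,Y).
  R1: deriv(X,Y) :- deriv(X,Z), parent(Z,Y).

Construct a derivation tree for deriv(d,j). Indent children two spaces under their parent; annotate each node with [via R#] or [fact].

deriv(d,j)  [via R1]
  deriv(d,a)  [via R0]
    parent(d,a)  [fact]
  parent(a,j)  [fact]

round 1: derive deriv(a,j) via R0 from parent(a,j)
round 1: derive deriv(d,a) via R0 from parent(d,a)
round 1: derive deriv(d,d) via R0 from parent(d,d)
round 1: derive deriv(e,c) via R0 from parent(e,c)
round 1: derive deriv(g,g) via R0 from parent(g,g)
round 1: derive deriv(i,i) via R0 from parent(i,i)
round 2: derive deriv(d,j) via R1 from deriv(d,a), parent(a,j)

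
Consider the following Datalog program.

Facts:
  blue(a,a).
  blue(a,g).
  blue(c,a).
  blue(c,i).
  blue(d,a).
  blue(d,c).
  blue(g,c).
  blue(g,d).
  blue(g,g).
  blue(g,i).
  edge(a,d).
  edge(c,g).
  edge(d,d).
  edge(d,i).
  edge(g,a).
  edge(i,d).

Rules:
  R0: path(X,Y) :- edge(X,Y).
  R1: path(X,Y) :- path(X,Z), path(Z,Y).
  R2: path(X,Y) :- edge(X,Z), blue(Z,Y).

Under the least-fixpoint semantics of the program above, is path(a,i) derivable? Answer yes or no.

round 1: derive path(a,d) via R0 from edge(a,d)
round 1: derive path(c,g) via R0 from edge(c,g)
round 1: derive path(d,d) via R0 from edge(d,d)
round 1: derive path(d,i) via R0 from edge(d,i)
round 1: derive path(g,a) via R0 from edge(g,a)
round 1: derive path(i,d) via R0 from edge(i,d)
round 1: derive path(a,a) via R2 from edge(a,d), blue(d,a)
round 1: derive path(a,c) via R2 from edge(a,d), blue(d,c)
round 1: derive path(c,c) via R2 from edge(c,g), blue(g,c)
round 1: derive path(c,d) via R2 from edge(c,g), blue(g,d)
round 1: derive path(c,i) via R2 from edge(c,g), blue(g,i)
round 1: derive path(d,a) via R2 from edge(d,d), blue(d,a)
round 1: derive path(d,c) via R2 from edge(d,d), blue(d,c)
round 1: derive path(g,g) via R2 from edge(g,a), blue(a,g)
round 1: derive path(i,a) via R2 from edge(i,d), blue(d,a)
round 1: derive path(i,c) via R2 from edge(i,d), blue(d,c)
round 2: derive path(a,g) via R1 from path(a,c), path(c,g)
round 2: derive path(a,i) via R1 from path(a,c), path(c,i)
round 2: derive path(c,a) via R1 from path(c,d), path(d,a)
round 2: derive path(d,g) via R1 from path(d,c), path(c,g)
round 2: derive path(g,c) via R1 from path(g,a), path(a,c)
round 2: derive path(g,d) via R1 from path(g,a), path(a,d)
round 2: derive path(i,g) via R1 from path(i,c), path(c,g)
round 2: derive path(i,i) via R1 from path(i,c), path(c,i)
round 3: derive path(g,i) via R1 from path(g,a), path(a,i)

yes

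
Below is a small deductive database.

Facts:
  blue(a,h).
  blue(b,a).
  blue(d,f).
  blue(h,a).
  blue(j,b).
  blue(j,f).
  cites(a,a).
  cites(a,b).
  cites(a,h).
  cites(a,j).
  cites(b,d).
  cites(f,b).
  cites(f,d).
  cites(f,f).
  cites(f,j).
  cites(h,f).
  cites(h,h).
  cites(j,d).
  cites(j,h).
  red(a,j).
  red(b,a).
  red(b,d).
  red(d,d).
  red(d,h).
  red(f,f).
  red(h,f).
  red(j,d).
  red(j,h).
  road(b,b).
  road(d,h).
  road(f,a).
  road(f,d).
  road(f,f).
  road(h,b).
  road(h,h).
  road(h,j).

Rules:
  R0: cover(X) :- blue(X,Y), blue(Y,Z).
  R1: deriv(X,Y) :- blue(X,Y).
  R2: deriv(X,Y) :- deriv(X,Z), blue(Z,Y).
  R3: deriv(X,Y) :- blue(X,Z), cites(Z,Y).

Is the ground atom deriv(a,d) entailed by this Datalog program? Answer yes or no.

no

round 1: derive deriv(a,h) via R1 from blue(a,h)
round 1: derive deriv(b,a) via R1 from blue(b,a)
round 1: derive deriv(d,f) via R1 from blue(d,f)
round 1: derive deriv(h,a) via R1 from blue(h,a)
round 1: derive deriv(j,b) via R1 from blue(j,b)
round 1: derive deriv(j,f) via R1 from blue(j,f)
round 1: derive deriv(a,f) via R3 from blue(a,h), cites(h,f)
round 1: derive deriv(b,b) via R3 from blue(b,a), cites(a,b)
round 1: derive deriv(b,h) via R3 from blue(b,a), cites(a,h)
round 1: derive deriv(b,j) via R3 from blue(b,a), cites(a,j)
round 1: derive deriv(d,b) via R3 from blue(d,f), cites(f,b)
round 1: derive deriv(d,d) via R3 from blue(d,f), cites(f,d)
round 1: derive deriv(d,j) via R3 from blue(d,f), cites(f,j)
round 1: derive deriv(h,b) via R3 from blue(h,a), cites(a,b)
round 1: derive deriv(h,h) via R3 from blue(h,a), cites(a,h)
round 1: derive deriv(h,j) via R3 from blue(h,a), cites(a,j)
round 1: derive deriv(j,d) via R3 from blue(j,b), cites(b,d)
round 1: derive deriv(j,j) via R3 from blue(j,f), cites(f,j)
round 2: derive deriv(a,a) via R2 from deriv(a,h), blue(h,a)
round 2: derive deriv(b,f) via R2 from deriv(b,j), blue(j,f)
round 2: derive deriv(d,a) via R2 from deriv(d,b), blue(b,a)
round 2: derive deriv(h,f) via R2 from deriv(h,j), blue(j,f)
round 2: derive deriv(j,a) via R2 from deriv(j,b), blue(b,a)
round 3: derive deriv(d,h) via R2 from deriv(d,a), blue(a,h)
round 3: derive deriv(j,h) via R2 from deriv(j,a), blue(a,h)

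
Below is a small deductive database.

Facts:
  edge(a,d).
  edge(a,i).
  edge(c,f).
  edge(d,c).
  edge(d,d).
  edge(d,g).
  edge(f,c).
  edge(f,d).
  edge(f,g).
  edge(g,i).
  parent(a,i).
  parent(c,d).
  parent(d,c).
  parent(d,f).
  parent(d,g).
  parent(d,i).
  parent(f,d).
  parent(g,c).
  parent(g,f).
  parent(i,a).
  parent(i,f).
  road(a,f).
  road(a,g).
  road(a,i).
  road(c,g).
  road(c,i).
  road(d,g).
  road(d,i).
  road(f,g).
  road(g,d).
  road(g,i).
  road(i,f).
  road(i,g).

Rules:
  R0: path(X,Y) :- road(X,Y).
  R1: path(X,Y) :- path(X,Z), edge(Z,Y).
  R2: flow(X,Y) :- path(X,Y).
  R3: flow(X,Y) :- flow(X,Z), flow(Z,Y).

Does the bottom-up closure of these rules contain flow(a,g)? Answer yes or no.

round 1: derive path(a,f) via R0 from road(a,f)
round 1: derive path(a,g) via R0 from road(a,g)
round 1: derive path(a,i) via R0 from road(a,i)
round 1: derive path(c,g) via R0 from road(c,g)
round 1: derive path(c,i) via R0 from road(c,i)
round 1: derive path(d,g) via R0 from road(d,g)
round 1: derive path(d,i) via R0 from road(d,i)
round 1: derive path(f,g) via R0 from road(f,g)
round 1: derive path(g,d) via R0 from road(g,d)
round 1: derive path(g,i) via R0 from road(g,i)
round 1: derive path(i,f) via R0 from road(i,f)
round 1: derive path(i,g) via R0 from road(i,g)
round 2: derive path(a,c) via R1 from path(a,f), edge(f,c)
round 2: derive path(a,d) via R1 from path(a,f), edge(f,d)
round 2: derive path(f,i) via R1 from path(f,g), edge(g,i)
round 2: derive path(g,c) via R1 from path(g,d), edge(d,c)
round 2: derive path(g,g) via R1 from path(g,d), edge(d,g)
round 2: derive path(i,c) via R1 from path(i,f), edge(f,c)
round 2: derive path(i,d) via R1 from path(i,f), edge(f,d)
round 2: derive path(i,i) via R1 from path(i,g), edge(g,i)
round 2: derive flow(a,f) via R2 from path(a,f)
round 2: derive flow(a,g) via R2 from path(a,g)
round 2: derive flow(a,i) via R2 from path(a,i)
round 2: derive flow(c,g) via R2 from path(c,g)
round 2: derive flow(c,i) via R2 from path(c,i)
round 2: derive flow(d,g) via R2 from path(d,g)
round 2: derive flow(d,i) via R2 from path(d,i)
round 2: derive flow(f,g) via R2 from path(f,g)
round 2: derive flow(g,d) via R2 from path(g,d)
round 2: derive flow(g,i) via R2 from path(g,i)
round 2: derive flow(i,f) via R2 from path(i,f)
round 2: derive flow(i,g) via R2 from path(i,g)
round 3: derive path(g,f) via R1 from path(g,c), edge(c,f)
round 3: derive flow(a,c) via R2 from path(a,c)
round 3: derive flow(a,d) via R2 from path(a,d)
round 3: derive flow(f,i) via R2 from path(f,i)
round 3: derive flow(g,c) via R2 from path(g,c)
round 3: derive flow(g,g) via R2 from path(g,g)
round 3: derive flow(i,c) via R2 from path(i,c)
round 3: derive flow(i,d) via R2 from path(i,d)
round 3: derive flow(i,i) via R2 from path(i,i)
round 3: derive flow(c,d) via R3 from flow(c,g), flow(g,d)
round 3: derive flow(c,f) via R3 from flow(c,i), flow(i,f)
round 3: derive flow(d,d) via R3 from flow(d,g), flow(g,d)
round 3: derive flow(d,f) via R3 from flow(d,i), flow(i,f)
round 3: derive flow(f,d) via R3 from flow(f,g), flow(g,d)
round 3: derive flow(g,f) via R3 from flow(g,i), flow(i,f)
round 4: derive flow(c,c) via R3 from flow(c,g), flow(g,c)
round 4: derive flow(d,c) via R3 from flow(d,g), flow(g,c)
round 4: derive flow(f,c) via R3 from flow(f,g), flow(g,c)
round 4: derive flow(f,f) via R3 from flow(f,d), flow(d,f)

yes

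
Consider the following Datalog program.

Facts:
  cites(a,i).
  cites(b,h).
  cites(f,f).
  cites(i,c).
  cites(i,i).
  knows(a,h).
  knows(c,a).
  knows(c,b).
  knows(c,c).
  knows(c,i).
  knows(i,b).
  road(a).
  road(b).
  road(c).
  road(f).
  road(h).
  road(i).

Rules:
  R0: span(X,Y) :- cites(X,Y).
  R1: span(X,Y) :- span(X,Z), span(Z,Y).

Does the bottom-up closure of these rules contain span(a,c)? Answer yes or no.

round 1: derive span(a,i) via R0 from cites(a,i)
round 1: derive span(b,h) via R0 from cites(b,h)
round 1: derive span(f,f) via R0 from cites(f,f)
round 1: derive span(i,c) via R0 from cites(i,c)
round 1: derive span(i,i) via R0 from cites(i,i)
round 2: derive span(a,c) via R1 from span(a,i), span(i,c)

yes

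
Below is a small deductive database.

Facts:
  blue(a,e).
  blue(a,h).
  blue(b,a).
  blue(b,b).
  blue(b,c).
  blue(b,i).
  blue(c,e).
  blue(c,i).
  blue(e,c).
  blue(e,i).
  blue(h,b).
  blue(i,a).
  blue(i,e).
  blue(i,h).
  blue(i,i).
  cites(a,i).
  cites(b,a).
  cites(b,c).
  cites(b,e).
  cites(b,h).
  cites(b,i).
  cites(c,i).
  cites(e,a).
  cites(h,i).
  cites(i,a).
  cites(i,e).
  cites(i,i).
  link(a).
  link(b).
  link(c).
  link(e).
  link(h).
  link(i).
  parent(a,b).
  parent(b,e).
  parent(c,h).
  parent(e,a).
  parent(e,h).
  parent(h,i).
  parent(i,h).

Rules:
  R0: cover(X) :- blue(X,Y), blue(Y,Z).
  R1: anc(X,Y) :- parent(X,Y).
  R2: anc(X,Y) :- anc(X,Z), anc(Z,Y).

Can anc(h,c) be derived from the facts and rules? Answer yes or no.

no

round 1: derive anc(a,b) via R1 from parent(a,b)
round 1: derive anc(b,e) via R1 from parent(b,e)
round 1: derive anc(c,h) via R1 from parent(c,h)
round 1: derive anc(e,a) via R1 from parent(e,a)
round 1: derive anc(e,h) via R1 from parent(e,h)
round 1: derive anc(h,i) via R1 from parent(h,i)
round 1: derive anc(i,h) via R1 from parent(i,h)
round 2: derive anc(a,e) via R2 from anc(a,b), anc(b,e)
round 2: derive anc(b,a) via R2 from anc(b,e), anc(e,a)
round 2: derive anc(b,h) via R2 from anc(b,e), anc(e,h)
round 2: derive anc(c,i) via R2 from anc(c,h), anc(h,i)
round 2: derive anc(e,b) via R2 from anc(e,a), anc(a,b)
round 2: derive anc(e,i) via R2 from anc(e,h), anc(h,i)
round 2: derive anc(h,h) via R2 from anc(h,i), anc(i,h)
round 2: derive anc(i,i) via R2 from anc(i,h), anc(h,i)
round 3: derive anc(a,a) via R2 from anc(a,b), anc(b,a)
round 3: derive anc(a,h) via R2 from anc(a,b), anc(b,h)
round 3: derive anc(a,i) via R2 from anc(a,e), anc(e,i)
round 3: derive anc(b,b) via R2 from anc(b,a), anc(a,b)
round 3: derive anc(b,i) via R2 from anc(b,e), anc(e,i)
round 3: derive anc(e,e) via R2 from anc(e,a), anc(a,e)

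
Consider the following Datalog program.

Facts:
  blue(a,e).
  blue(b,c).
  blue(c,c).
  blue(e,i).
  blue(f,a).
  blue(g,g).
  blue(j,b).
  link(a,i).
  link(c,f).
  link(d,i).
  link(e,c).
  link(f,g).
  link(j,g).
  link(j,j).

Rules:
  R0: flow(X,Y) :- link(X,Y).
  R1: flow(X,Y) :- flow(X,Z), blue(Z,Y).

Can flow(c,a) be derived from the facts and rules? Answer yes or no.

round 1: derive flow(a,i) via R0 from link(a,i)
round 1: derive flow(c,f) via R0 from link(c,f)
round 1: derive flow(d,i) via R0 from link(d,i)
round 1: derive flow(e,c) via R0 from link(e,c)
round 1: derive flow(f,g) via R0 from link(f,g)
round 1: derive flow(j,g) via R0 from link(j,g)
round 1: derive flow(j,j) via R0 from link(j,j)
round 2: derive flow(c,a) via R1 from flow(c,f), blue(f,a)
round 2: derive flow(j,b) via R1 from flow(j,j), blue(j,b)
round 3: derive flow(c,e) via R1 from flow(c,a), blue(a,e)
round 3: derive flow(j,c) via R1 from flow(j,b), blue(b,c)
round 4: derive flow(c,i) via R1 from flow(c,e), blue(e,i)

yes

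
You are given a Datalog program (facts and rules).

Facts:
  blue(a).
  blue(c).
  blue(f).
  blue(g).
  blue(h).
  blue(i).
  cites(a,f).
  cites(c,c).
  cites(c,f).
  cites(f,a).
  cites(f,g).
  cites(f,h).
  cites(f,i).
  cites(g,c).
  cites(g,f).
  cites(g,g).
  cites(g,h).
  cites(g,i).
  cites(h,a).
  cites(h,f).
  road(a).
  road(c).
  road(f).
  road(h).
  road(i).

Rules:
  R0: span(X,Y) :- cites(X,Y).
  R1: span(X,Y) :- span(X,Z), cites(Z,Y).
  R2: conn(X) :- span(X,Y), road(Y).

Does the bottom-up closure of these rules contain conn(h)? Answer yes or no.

round 1: derive span(a,f) via R0 from cites(a,f)
round 1: derive span(c,c) via R0 from cites(c,c)
round 1: derive span(c,f) via R0 from cites(c,f)
round 1: derive span(f,a) via R0 from cites(f,a)
round 1: derive span(f,g) via R0 from cites(f,g)
round 1: derive span(f,h) via R0 from cites(f,h)
round 1: derive span(f,i) via R0 from cites(f,i)
round 1: derive span(g,c) via R0 from cites(g,c)
round 1: derive span(g,f) via R0 from cites(g,f)
round 1: derive span(g,g) via R0 from cites(g,g)
round 1: derive span(g,h) via R0 from cites(g,h)
round 1: derive span(g,i) via R0 from cites(g,i)
round 1: derive span(h,a) via R0 from cites(h,a)
round 1: derive span(h,f) via R0 from cites(h,f)
round 2: derive span(a,a) via R1 from span(a,f), cites(f,a)
round 2: derive span(a,g) via R1 from span(a,f), cites(f,g)
round 2: derive span(a,h) via R1 from span(a,f), cites(f,h)
round 2: derive span(a,i) via R1 from span(a,f), cites(f,i)
round 2: derive span(c,a) via R1 from span(c,f), cites(f,a)
round 2: derive span(c,g) via R1 from span(c,f), cites(f,g)
round 2: derive span(c,h) via R1 from span(c,f), cites(f,h)
round 2: derive span(c,i) via R1 from span(c,f), cites(f,i)
round 2: derive span(f,c) via R1 from span(f,g), cites(g,c)
round 2: derive span(f,f) via R1 from span(f,a), cites(a,f)
round 2: derive span(g,a) via R1 from span(g,f), cites(f,a)
round 2: derive span(h,g) via R1 from span(h,f), cites(f,g)
round 2: derive span(h,h) via R1 from span(h,f), cites(f,h)
round 2: derive span(h,i) via R1 from span(h,f), cites(f,i)
round 2: derive conn(a) via R2 from span(a,f), road(f)
round 2: derive conn(c) via R2 from span(c,c), road(c)
round 2: derive conn(f) via R2 from span(f,a), road(a)
round 2: derive conn(g) via R2 from span(g,c), road(c)
round 2: derive conn(h) via R2 from span(h,a), road(a)
round 3: derive span(a,c) via R1 from span(a,g), cites(g,c)
round 3: derive span(h,c) via R1 from span(h,g), cites(g,c)

yes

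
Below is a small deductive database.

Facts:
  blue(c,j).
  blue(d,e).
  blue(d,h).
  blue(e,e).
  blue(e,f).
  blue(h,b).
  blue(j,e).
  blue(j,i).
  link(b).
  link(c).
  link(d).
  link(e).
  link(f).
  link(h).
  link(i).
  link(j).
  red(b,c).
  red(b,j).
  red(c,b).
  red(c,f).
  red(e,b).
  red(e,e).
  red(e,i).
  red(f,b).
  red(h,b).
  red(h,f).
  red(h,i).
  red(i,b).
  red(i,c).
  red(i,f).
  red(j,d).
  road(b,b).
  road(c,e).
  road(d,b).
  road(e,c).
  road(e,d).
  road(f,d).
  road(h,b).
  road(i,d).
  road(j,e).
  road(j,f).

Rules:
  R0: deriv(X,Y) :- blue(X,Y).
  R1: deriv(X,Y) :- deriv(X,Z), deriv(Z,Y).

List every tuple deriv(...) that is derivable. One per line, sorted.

round 1: derive deriv(c,j) via R0 from blue(c,j)
round 1: derive deriv(d,e) via R0 from blue(d,e)
round 1: derive deriv(d,h) via R0 from blue(d,h)
round 1: derive deriv(e,e) via R0 from blue(e,e)
round 1: derive deriv(e,f) via R0 from blue(e,f)
round 1: derive deriv(h,b) via R0 from blue(h,b)
round 1: derive deriv(j,e) via R0 from blue(j,e)
round 1: derive deriv(j,i) via R0 from blue(j,i)
round 2: derive deriv(c,e) via R1 from deriv(c,j), deriv(j,e)
round 2: derive deriv(c,i) via R1 from deriv(c,j), deriv(j,i)
round 2: derive deriv(d,b) via R1 from deriv(d,h), deriv(h,b)
round 2: derive deriv(d,f) via R1 from deriv(d,e), deriv(e,f)
round 2: derive deriv(j,f) via R1 from deriv(j,e), deriv(e,f)
round 3: derive deriv(c,f) via R1 from deriv(c,e), deriv(e,f)

deriv(c,e)
deriv(c,f)
deriv(c,i)
deriv(c,j)
deriv(d,b)
deriv(d,e)
deriv(d,f)
deriv(d,h)
deriv(e,e)
deriv(e,f)
deriv(h,b)
deriv(j,e)
deriv(j,f)
deriv(j,i)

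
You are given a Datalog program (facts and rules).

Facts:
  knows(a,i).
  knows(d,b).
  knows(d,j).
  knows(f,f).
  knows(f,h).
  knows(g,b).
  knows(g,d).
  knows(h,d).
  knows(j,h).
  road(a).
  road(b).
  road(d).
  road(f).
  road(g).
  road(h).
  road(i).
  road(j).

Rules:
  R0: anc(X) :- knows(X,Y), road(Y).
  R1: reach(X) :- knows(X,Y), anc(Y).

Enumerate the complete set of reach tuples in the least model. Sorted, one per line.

round 1: derive anc(a) via R0 from knows(a,i), road(i)
round 1: derive anc(d) via R0 from knows(d,b), road(b)
round 1: derive anc(f) via R0 from knows(f,f), road(f)
round 1: derive anc(g) via R0 from knows(g,b), road(b)
round 1: derive anc(h) via R0 from knows(h,d), road(d)
round 1: derive anc(j) via R0 from knows(j,h), road(h)
round 2: derive reach(d) via R1 from knows(d,j), anc(j)
round 2: derive reach(f) via R1 from knows(f,f), anc(f)
round 2: derive reach(g) via R1 from knows(g,d), anc(d)
round 2: derive reach(h) via R1 from knows(h,d), anc(d)
round 2: derive reach(j) via R1 from knows(j,h), anc(h)

reach(d)
reach(f)
reach(g)
reach(h)
reach(j)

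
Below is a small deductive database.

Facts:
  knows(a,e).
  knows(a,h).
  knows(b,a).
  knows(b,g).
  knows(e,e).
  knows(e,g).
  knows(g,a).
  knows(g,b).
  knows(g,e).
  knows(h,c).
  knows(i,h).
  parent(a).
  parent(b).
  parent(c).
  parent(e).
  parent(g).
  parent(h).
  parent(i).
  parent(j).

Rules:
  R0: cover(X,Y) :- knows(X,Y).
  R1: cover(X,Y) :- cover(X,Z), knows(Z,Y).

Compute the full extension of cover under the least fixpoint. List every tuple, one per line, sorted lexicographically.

round 1: derive cover(a,e) via R0 from knows(a,e)
round 1: derive cover(a,h) via R0 from knows(a,h)
round 1: derive cover(b,a) via R0 from knows(b,a)
round 1: derive cover(b,g) via R0 from knows(b,g)
round 1: derive cover(e,e) via R0 from knows(e,e)
round 1: derive cover(e,g) via R0 from knows(e,g)
round 1: derive cover(g,a) via R0 from knows(g,a)
round 1: derive cover(g,b) via R0 from knows(g,b)
round 1: derive cover(g,e) via R0 from knows(g,e)
round 1: derive cover(h,c) via R0 from knows(h,c)
round 1: derive cover(i,h) via R0 from knows(i,h)
round 2: derive cover(a,c) via R1 from cover(a,h), knows(h,c)
round 2: derive cover(a,g) via R1 from cover(a,e), knows(e,g)
round 2: derive cover(b,b) via R1 from cover(b,g), knows(g,b)
round 2: derive cover(b,e) via R1 from cover(b,a), knows(a,e)
round 2: derive cover(b,h) via R1 from cover(b,a), knows(a,h)
round 2: derive cover(e,a) via R1 from cover(e,g), knows(g,a)
round 2: derive cover(e,b) via R1 from cover(e,g), knows(g,b)
round 2: derive cover(g,g) via R1 from cover(g,b), knows(b,g)
round 2: derive cover(g,h) via R1 from cover(g,a), knows(a,h)
round 2: derive cover(i,c) via R1 from cover(i,h), knows(h,c)
round 3: derive cover(a,a) via R1 from cover(a,g), knows(g,a)
round 3: derive cover(a,b) via R1 from cover(a,g), knows(g,b)
round 3: derive cover(b,c) via R1 from cover(b,h), knows(h,c)
round 3: derive cover(e,h) via R1 from cover(e,a), knows(a,h)
round 3: derive cover(g,c) via R1 from cover(g,h), knows(h,c)
round 4: derive cover(e,c) via R1 from cover(e,h), knows(h,c)

cover(a,a)
cover(a,b)
cover(a,c)
cover(a,e)
cover(a,g)
cover(a,h)
cover(b,a)
cover(b,b)
cover(b,c)
cover(b,e)
cover(b,g)
cover(b,h)
cover(e,a)
cover(e,b)
cover(e,c)
cover(e,e)
cover(e,g)
cover(e,h)
cover(g,a)
cover(g,b)
cover(g,c)
cover(g,e)
cover(g,g)
cover(g,h)
cover(h,c)
cover(i,c)
cover(i,h)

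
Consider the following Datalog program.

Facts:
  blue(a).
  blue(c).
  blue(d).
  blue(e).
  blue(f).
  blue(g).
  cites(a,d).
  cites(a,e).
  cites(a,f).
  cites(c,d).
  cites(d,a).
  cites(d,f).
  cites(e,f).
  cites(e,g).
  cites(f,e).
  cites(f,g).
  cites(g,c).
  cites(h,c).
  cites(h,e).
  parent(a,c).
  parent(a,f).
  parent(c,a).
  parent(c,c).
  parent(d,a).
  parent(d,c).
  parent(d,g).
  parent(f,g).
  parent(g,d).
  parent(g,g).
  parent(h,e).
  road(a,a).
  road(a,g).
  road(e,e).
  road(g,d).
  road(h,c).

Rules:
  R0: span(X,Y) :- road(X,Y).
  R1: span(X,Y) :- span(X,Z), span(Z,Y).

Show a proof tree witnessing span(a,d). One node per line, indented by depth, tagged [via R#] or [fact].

span(a,d)  [via R1]
  span(a,g)  [via R0]
    road(a,g)  [fact]
  span(g,d)  [via R0]
    road(g,d)  [fact]

round 1: derive span(a,a) via R0 from road(a,a)
round 1: derive span(a,g) via R0 from road(a,g)
round 1: derive span(e,e) via R0 from road(e,e)
round 1: derive span(g,d) via R0 from road(g,d)
round 1: derive span(h,c) via R0 from road(h,c)
round 2: derive span(a,d) via R1 from span(a,g), span(g,d)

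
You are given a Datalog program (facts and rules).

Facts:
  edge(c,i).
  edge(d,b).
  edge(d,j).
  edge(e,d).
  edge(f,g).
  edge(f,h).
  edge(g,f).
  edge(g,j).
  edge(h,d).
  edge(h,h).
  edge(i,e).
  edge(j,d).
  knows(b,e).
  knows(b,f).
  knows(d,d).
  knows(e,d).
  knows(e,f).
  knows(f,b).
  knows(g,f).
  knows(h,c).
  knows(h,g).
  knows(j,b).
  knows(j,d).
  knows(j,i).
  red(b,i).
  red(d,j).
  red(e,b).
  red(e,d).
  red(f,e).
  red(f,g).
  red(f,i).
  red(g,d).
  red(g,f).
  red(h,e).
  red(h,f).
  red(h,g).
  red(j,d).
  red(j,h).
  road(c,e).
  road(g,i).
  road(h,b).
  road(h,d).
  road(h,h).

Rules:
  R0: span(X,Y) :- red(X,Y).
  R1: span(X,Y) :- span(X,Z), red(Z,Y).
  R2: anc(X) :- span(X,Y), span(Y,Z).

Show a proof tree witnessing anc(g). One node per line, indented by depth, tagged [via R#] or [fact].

anc(g)  [via R2]
  span(g,d)  [via R0]
    red(g,d)  [fact]
  span(d,j)  [via R0]
    red(d,j)  [fact]

round 1: derive span(b,i) via R0 from red(b,i)
round 1: derive span(d,j) via R0 from red(d,j)
round 1: derive span(e,b) via R0 from red(e,b)
round 1: derive span(e,d) via R0 from red(e,d)
round 1: derive span(f,e) via R0 from red(f,e)
round 1: derive span(f,g) via R0 from red(f,g)
round 1: derive span(f,i) via R0 from red(f,i)
round 1: derive span(g,d) via R0 from red(g,d)
round 1: derive span(g,f) via R0 from red(g,f)
round 1: derive span(h,e) via R0 from red(h,e)
round 1: derive span(h,f) via R0 from red(h,f)
round 1: derive span(h,g) via R0 from red(h,g)
round 1: derive span(j,d) via R0 from red(j,d)
round 1: derive span(j,h) via R0 from red(j,h)
round 2: derive span(d,d) via R1 from span(d,j), red(j,d)
round 2: derive span(d,h) via R1 from span(d,j), red(j,h)
round 2: derive span(e,i) via R1 from span(e,b), red(b,i)
round 2: derive span(e,j) via R1 from span(e,d), red(d,j)
round 2: derive span(f,b) via R1 from span(f,e), red(e,b)
round 2: derive span(f,d) via R1 from span(f,e), red(e,d)
round 2: derive span(f,f) via R1 from span(f,g), red(g,f)
round 2: derive span(g,e) via R1 from span(g,f), red(f,e)
round 2: derive span(g,g) via R1 from span(g,f), red(f,g)
round 2: derive span(g,i) via R1 from span(g,f), red(f,i)
round 2: derive span(g,j) via R1 from span(g,d), red(d,j)
round 2: derive span(h,b) via R1 from span(h,e), red(e,b)
round 2: derive span(h,d) via R1 from span(h,e), red(e,d)
round 2: derive span(h,i) via R1 from span(h,f), red(f,i)
round 2: derive span(j,e) via R1 from span(j,h), red(h,e)
round 2: derive span(j,f) via R1 from span(j,h), red(h,f)
round 2: derive span(j,g) via R1 from span(j,h), red(h,g)
round 2: derive span(j,j) via R1 from span(j,d), red(d,j)
round 2: derive anc(d) via R2 from span(d,j), span(j,d)
round 2: derive anc(e) via R2 from span(e,b), span(b,i)
round 2: derive anc(f) via R2 from span(f,e), span(e,b)
round 2: derive anc(g) via R2 from span(g,d), span(d,j)
round 2: derive anc(h) via R2 from span(h,e), span(e,b)
round 2: derive anc(j) via R2 from span(j,d), span(d,j)
round 3: derive span(d,e) via R1 from span(d,h), red(h,e)
round 3: derive span(d,f) via R1 from span(d,h), red(h,f)
round 3: derive span(d,g) via R1 from span(d,h), red(h,g)
round 3: derive span(e,h) via R1 from span(e,j), red(j,h)
round 3: derive span(f,j) via R1 from span(f,d), red(d,j)
round 3: derive span(g,b) via R1 from span(g,e), red(e,b)
round 3: derive span(g,h) via R1 from span(g,j), red(j,h)
round 3: derive span(h,j) via R1 from span(h,d), red(d,j)
round 3: derive span(j,b) via R1 from span(j,e), red(e,b)
round 3: derive span(j,i) via R1 from span(j,f), red(f,i)
round 4: derive span(d,b) via R1 from span(d,e), red(e,b)
round 4: derive span(d,i) via R1 from span(d,f), red(f,i)
round 4: derive span(e,e) via R1 from span(e,h), red(h,e)
round 4: derive span(e,f) via R1 from span(e,h), red(h,f)
round 4: derive span(e,g) via R1 from span(e,h), red(h,g)
round 4: derive span(f,h) via R1 from span(f,j), red(j,h)
round 4: derive span(h,h) via R1 from span(h,j), red(j,h)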